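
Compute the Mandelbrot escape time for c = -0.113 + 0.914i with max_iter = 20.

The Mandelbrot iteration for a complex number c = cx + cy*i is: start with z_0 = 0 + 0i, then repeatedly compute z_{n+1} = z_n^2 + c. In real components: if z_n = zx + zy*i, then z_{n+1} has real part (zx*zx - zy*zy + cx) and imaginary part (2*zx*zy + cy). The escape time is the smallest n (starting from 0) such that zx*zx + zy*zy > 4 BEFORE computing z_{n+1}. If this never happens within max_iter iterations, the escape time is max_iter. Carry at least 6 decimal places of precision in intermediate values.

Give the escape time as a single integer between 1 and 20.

z_0 = 0 + 0i, c = -0.1130 + 0.9140i
Iter 1: z = -0.1130 + 0.9140i, |z|^2 = 0.8482
Iter 2: z = -0.9356 + 0.7074i, |z|^2 = 1.3759
Iter 3: z = 0.2619 + -0.4098i, |z|^2 = 0.2365
Iter 4: z = -0.2123 + 0.6993i, |z|^2 = 0.5341
Iter 5: z = -0.5570 + 0.6170i, |z|^2 = 0.6910
Iter 6: z = -0.1835 + 0.2267i, |z|^2 = 0.0850
Iter 7: z = -0.1307 + 0.8308i, |z|^2 = 0.7073
Iter 8: z = -0.7862 + 0.6968i, |z|^2 = 1.1036
Iter 9: z = 0.0195 + -0.1817i, |z|^2 = 0.0334
Iter 10: z = -0.1456 + 0.9069i, |z|^2 = 0.8437
Iter 11: z = -0.9143 + 0.6499i, |z|^2 = 1.2583
Iter 12: z = 0.3006 + -0.2744i, |z|^2 = 0.1656
Iter 13: z = -0.0979 + 0.7490i, |z|^2 = 0.5707
Iter 14: z = -0.6645 + 0.7673i, |z|^2 = 1.0304
Iter 15: z = -0.2603 + -0.1058i, |z|^2 = 0.0789
Iter 16: z = -0.0564 + 0.9691i, |z|^2 = 0.9423
Iter 17: z = -1.0489 + 0.8046i, |z|^2 = 1.7476
Iter 18: z = 0.3398 + -0.7739i, |z|^2 = 0.7144
Iter 19: z = -0.5964 + 0.3880i, |z|^2 = 0.5063

Answer: 20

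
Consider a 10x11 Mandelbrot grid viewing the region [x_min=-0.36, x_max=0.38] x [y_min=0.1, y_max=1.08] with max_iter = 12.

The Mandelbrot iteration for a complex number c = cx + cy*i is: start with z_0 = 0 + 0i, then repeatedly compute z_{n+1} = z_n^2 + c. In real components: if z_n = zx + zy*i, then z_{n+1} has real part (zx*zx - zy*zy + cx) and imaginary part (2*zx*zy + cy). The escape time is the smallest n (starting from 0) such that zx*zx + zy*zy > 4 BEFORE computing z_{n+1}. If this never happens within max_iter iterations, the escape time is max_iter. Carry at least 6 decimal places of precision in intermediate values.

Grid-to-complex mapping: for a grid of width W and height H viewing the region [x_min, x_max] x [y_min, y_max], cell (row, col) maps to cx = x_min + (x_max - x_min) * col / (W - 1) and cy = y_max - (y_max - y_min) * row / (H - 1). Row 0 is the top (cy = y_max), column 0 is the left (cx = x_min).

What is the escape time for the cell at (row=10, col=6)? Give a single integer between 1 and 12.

z_0 = 0 + 0i, c = 0.1333 + 0.1000i
Iter 1: z = 0.1333 + 0.1000i, |z|^2 = 0.0278
Iter 2: z = 0.1411 + 0.1267i, |z|^2 = 0.0360
Iter 3: z = 0.1372 + 0.1357i, |z|^2 = 0.0373
Iter 4: z = 0.1337 + 0.1372i, |z|^2 = 0.0367
Iter 5: z = 0.1324 + 0.1367i, |z|^2 = 0.0362
Iter 6: z = 0.1322 + 0.1362i, |z|^2 = 0.0360
Iter 7: z = 0.1323 + 0.1360i, |z|^2 = 0.0360
Iter 8: z = 0.1323 + 0.1360i, |z|^2 = 0.0360
Iter 9: z = 0.1324 + 0.1360i, |z|^2 = 0.0360
Iter 10: z = 0.1324 + 0.1360i, |z|^2 = 0.0360
Iter 11: z = 0.1324 + 0.1360i, |z|^2 = 0.0360

Answer: 12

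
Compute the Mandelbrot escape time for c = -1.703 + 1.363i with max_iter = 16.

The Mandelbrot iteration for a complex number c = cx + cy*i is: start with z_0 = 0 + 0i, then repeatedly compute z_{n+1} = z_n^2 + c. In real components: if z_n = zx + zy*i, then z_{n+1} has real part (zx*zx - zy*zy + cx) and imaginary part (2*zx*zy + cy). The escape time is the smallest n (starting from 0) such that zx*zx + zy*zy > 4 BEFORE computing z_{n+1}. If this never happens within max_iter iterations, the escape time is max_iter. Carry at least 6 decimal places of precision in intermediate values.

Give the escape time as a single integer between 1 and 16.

Answer: 1

Derivation:
z_0 = 0 + 0i, c = -1.7030 + 1.3630i
Iter 1: z = -1.7030 + 1.3630i, |z|^2 = 4.7580
Escaped at iteration 1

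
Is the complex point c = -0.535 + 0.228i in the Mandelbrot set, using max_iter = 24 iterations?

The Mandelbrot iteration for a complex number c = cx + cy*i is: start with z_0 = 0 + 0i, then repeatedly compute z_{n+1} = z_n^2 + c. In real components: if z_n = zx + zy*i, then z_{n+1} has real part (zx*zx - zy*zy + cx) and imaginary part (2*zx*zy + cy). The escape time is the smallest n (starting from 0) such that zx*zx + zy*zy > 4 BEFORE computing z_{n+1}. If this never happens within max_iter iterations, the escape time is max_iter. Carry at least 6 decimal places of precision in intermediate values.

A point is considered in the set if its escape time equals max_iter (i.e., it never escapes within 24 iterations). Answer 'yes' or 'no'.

z_0 = 0 + 0i, c = -0.5350 + 0.2280i
Iter 1: z = -0.5350 + 0.2280i, |z|^2 = 0.3382
Iter 2: z = -0.3008 + -0.0160i, |z|^2 = 0.0907
Iter 3: z = -0.4448 + 0.2376i, |z|^2 = 0.2543
Iter 4: z = -0.3936 + 0.0166i, |z|^2 = 0.1552
Iter 5: z = -0.3803 + 0.2149i, |z|^2 = 0.1909
Iter 6: z = -0.4365 + 0.0645i, |z|^2 = 0.1947
Iter 7: z = -0.3486 + 0.1717i, |z|^2 = 0.1510
Iter 8: z = -0.4429 + 0.1083i, |z|^2 = 0.2079
Iter 9: z = -0.3505 + 0.1321i, |z|^2 = 0.1403
Iter 10: z = -0.4296 + 0.1354i, |z|^2 = 0.2029
Iter 11: z = -0.3688 + 0.1117i, |z|^2 = 0.1485
Iter 12: z = -0.4114 + 0.1456i, |z|^2 = 0.1905
Iter 13: z = -0.3869 + 0.1082i, |z|^2 = 0.1614
Iter 14: z = -0.3970 + 0.1443i, |z|^2 = 0.1784
Iter 15: z = -0.3982 + 0.1134i, |z|^2 = 0.1714
Iter 16: z = -0.3893 + 0.1377i, |z|^2 = 0.1705
Iter 17: z = -0.4024 + 0.1208i, |z|^2 = 0.1765
Iter 18: z = -0.3877 + 0.1308i, |z|^2 = 0.1674
Iter 19: z = -0.4018 + 0.1266i, |z|^2 = 0.1775
Iter 20: z = -0.3896 + 0.1262i, |z|^2 = 0.1677
Iter 21: z = -0.3992 + 0.1296i, |z|^2 = 0.1761
Iter 22: z = -0.3925 + 0.1245i, |z|^2 = 0.1695
Iter 23: z = -0.3965 + 0.1303i, |z|^2 = 0.1742
Did not escape in 24 iterations → in set

Answer: yes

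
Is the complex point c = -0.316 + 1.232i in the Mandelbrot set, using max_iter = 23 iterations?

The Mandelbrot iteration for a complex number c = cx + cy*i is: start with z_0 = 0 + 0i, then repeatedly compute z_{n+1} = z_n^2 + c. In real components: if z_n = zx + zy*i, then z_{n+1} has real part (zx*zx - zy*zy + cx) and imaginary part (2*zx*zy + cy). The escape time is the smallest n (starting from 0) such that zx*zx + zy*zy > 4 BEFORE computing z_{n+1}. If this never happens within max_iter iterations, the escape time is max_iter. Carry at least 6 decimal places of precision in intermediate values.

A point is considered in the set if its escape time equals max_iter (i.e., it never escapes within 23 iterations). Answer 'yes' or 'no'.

z_0 = 0 + 0i, c = -0.3160 + 1.2320i
Iter 1: z = -0.3160 + 1.2320i, |z|^2 = 1.6177
Iter 2: z = -1.7340 + 0.4534i, |z|^2 = 3.2122
Iter 3: z = 2.4851 + -0.3403i, |z|^2 = 6.2915
Escaped at iteration 3

Answer: no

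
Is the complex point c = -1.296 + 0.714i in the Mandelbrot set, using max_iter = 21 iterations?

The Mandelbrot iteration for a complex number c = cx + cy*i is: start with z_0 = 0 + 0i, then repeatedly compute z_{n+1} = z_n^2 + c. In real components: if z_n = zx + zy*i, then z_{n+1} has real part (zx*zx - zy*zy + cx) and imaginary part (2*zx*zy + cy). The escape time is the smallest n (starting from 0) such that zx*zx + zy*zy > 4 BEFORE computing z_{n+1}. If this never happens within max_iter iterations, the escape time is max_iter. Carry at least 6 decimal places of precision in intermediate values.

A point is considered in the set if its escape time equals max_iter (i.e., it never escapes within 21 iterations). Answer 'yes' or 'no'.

z_0 = 0 + 0i, c = -1.2960 + 0.7140i
Iter 1: z = -1.2960 + 0.7140i, |z|^2 = 2.1894
Iter 2: z = -0.1262 + -1.1367i, |z|^2 = 1.3080
Iter 3: z = -2.5721 + 1.0009i, |z|^2 = 7.6176
Escaped at iteration 3

Answer: no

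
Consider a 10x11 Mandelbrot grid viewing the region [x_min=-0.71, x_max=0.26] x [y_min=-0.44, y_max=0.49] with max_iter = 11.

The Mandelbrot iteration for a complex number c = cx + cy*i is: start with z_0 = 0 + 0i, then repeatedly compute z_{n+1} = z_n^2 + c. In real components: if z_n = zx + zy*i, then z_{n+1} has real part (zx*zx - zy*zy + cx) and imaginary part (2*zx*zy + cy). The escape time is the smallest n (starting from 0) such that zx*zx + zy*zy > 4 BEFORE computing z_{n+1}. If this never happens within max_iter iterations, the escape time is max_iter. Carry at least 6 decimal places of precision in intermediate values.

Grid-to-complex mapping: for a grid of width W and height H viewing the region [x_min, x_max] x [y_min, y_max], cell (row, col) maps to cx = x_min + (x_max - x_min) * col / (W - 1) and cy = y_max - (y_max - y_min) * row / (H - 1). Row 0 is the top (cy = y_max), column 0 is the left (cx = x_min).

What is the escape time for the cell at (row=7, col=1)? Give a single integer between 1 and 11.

Answer: 11

Derivation:
z_0 = 0 + 0i, c = -0.6022 + -0.1610i
Iter 1: z = -0.6022 + -0.1610i, |z|^2 = 0.3886
Iter 2: z = -0.2655 + 0.0329i, |z|^2 = 0.0716
Iter 3: z = -0.5328 + -0.1785i, |z|^2 = 0.3158
Iter 4: z = -0.3502 + 0.0292i, |z|^2 = 0.1235
Iter 5: z = -0.4805 + -0.1814i, |z|^2 = 0.2638
Iter 6: z = -0.4043 + 0.0134i, |z|^2 = 0.1636
Iter 7: z = -0.4389 + -0.1718i, |z|^2 = 0.2222
Iter 8: z = -0.4391 + -0.0102i, |z|^2 = 0.1929
Iter 9: z = -0.4095 + -0.1521i, |z|^2 = 0.1908
Iter 10: z = -0.4576 + -0.0365i, |z|^2 = 0.2107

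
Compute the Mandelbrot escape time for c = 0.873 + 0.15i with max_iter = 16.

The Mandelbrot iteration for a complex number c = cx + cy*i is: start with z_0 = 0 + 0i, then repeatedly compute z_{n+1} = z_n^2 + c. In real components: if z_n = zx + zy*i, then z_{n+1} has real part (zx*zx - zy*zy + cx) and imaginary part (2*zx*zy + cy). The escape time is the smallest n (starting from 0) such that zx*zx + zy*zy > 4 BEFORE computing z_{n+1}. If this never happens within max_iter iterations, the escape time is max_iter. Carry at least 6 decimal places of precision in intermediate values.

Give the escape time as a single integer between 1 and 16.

z_0 = 0 + 0i, c = 0.8730 + 0.1500i
Iter 1: z = 0.8730 + 0.1500i, |z|^2 = 0.7846
Iter 2: z = 1.6126 + 0.4119i, |z|^2 = 2.7702
Iter 3: z = 3.3039 + 1.4785i, |z|^2 = 13.1017
Escaped at iteration 3

Answer: 3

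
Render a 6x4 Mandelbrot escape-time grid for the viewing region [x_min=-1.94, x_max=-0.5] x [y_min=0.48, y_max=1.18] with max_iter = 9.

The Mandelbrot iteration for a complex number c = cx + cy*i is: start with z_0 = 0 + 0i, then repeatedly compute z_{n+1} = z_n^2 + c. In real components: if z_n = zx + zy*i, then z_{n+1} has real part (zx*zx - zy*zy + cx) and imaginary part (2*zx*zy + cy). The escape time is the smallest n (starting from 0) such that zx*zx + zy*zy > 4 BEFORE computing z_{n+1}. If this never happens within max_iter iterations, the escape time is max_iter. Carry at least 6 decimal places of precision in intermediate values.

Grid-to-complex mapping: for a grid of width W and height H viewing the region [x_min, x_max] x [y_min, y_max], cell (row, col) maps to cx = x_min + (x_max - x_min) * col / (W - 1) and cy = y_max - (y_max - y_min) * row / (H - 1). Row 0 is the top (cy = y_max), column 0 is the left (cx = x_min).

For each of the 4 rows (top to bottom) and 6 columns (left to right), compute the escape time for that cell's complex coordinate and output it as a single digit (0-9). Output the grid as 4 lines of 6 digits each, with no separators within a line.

Answer: 112333
123334
133347
234569

Derivation:
(row=0, col=0): c = -1.9400 + 1.1800i → escape time 1
(row=0, col=1): c = -1.6520 + 1.1800i → escape time 1
(row=0, col=2): c = -1.3640 + 1.1800i → escape time 2
(row=0, col=3): c = -1.0760 + 1.1800i → escape time 3
(row=0, col=4): c = -0.7880 + 1.1800i → escape time 3
(row=0, col=5): c = -0.5000 + 1.1800i → escape time 3
(row=1, col=0): c = -1.9400 + 0.9467i → escape time 1
(row=1, col=1): c = -1.6520 + 0.9467i → escape time 2
(row=1, col=2): c = -1.3640 + 0.9467i → escape time 3
(row=1, col=3): c = -1.0760 + 0.9467i → escape time 3
(row=1, col=4): c = -0.7880 + 0.9467i → escape time 3
(row=1, col=5): c = -0.5000 + 0.9467i → escape time 4
(row=2, col=0): c = -1.9400 + 0.7133i → escape time 1
(row=2, col=1): c = -1.6520 + 0.7133i → escape time 3
(row=2, col=2): c = -1.3640 + 0.7133i → escape time 3
(row=2, col=3): c = -1.0760 + 0.7133i → escape time 3
(row=2, col=4): c = -0.7880 + 0.7133i → escape time 4
(row=2, col=5): c = -0.5000 + 0.7133i → escape time 7
(row=3, col=0): c = -1.9400 + 0.4800i → escape time 2
(row=3, col=1): c = -1.6520 + 0.4800i → escape time 3
(row=3, col=2): c = -1.3640 + 0.4800i → escape time 4
(row=3, col=3): c = -1.0760 + 0.4800i → escape time 5
(row=3, col=4): c = -0.7880 + 0.4800i → escape time 6
(row=3, col=5): c = -0.5000 + 0.4800i → escape time 9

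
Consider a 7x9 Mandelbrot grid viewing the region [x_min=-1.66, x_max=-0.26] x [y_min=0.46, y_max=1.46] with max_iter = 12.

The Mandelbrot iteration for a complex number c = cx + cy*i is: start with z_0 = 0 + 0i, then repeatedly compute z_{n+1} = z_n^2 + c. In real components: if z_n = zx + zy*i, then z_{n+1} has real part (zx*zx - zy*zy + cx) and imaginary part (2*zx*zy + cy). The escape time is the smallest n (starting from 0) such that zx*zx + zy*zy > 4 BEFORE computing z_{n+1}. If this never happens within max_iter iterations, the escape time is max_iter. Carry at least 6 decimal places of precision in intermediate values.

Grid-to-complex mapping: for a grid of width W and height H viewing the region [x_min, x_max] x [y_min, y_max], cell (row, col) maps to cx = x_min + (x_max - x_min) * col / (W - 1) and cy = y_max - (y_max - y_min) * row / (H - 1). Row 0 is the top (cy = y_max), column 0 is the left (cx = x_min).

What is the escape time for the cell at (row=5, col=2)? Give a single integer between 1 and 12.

z_0 = 0 + 0i, c = -1.1933 + 0.8350i
Iter 1: z = -1.1933 + 0.8350i, |z|^2 = 2.1213
Iter 2: z = -0.4665 + -1.1579i, |z|^2 = 1.5583
Iter 3: z = -2.3164 + 1.9153i, |z|^2 = 9.0340
Escaped at iteration 3

Answer: 3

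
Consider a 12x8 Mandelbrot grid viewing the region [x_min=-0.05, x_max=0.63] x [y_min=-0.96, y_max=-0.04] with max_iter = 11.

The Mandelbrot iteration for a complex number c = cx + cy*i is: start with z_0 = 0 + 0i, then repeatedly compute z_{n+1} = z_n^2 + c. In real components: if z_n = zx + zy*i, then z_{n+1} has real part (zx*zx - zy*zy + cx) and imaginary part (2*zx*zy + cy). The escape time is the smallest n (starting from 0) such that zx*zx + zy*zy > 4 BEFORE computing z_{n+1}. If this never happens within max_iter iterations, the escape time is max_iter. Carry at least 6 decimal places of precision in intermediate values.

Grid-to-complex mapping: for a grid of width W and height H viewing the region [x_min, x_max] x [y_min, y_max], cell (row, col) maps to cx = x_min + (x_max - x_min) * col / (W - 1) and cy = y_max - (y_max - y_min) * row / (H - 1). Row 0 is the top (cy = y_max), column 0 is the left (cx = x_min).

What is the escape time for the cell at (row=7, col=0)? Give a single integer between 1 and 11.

Answer: 10

Derivation:
z_0 = 0 + 0i, c = -0.0500 + -0.9600i
Iter 1: z = -0.0500 + -0.9600i, |z|^2 = 0.9241
Iter 2: z = -0.9691 + -0.8640i, |z|^2 = 1.6857
Iter 3: z = 0.1427 + 0.7146i, |z|^2 = 0.5310
Iter 4: z = -0.5403 + -0.7561i, |z|^2 = 0.8636
Iter 5: z = -0.3298 + -0.1429i, |z|^2 = 0.1292
Iter 6: z = 0.0383 + -0.8657i, |z|^2 = 0.7510
Iter 7: z = -0.7980 + -1.0263i, |z|^2 = 1.6902
Iter 8: z = -0.4666 + 0.6781i, |z|^2 = 0.6775
Iter 9: z = -0.2921 + -1.5927i, |z|^2 = 2.6221
Iter 10: z = -2.5014 + -0.0294i, |z|^2 = 6.2581
Escaped at iteration 10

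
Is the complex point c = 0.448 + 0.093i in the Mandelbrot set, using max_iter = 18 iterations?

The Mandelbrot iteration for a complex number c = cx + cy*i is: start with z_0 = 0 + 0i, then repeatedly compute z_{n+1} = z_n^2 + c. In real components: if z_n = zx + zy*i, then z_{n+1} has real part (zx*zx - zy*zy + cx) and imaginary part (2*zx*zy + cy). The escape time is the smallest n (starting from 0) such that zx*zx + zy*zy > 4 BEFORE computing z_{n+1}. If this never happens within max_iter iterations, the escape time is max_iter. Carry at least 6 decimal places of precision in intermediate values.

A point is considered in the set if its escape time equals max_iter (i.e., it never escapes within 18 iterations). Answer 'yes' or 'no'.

z_0 = 0 + 0i, c = 0.4480 + 0.0930i
Iter 1: z = 0.4480 + 0.0930i, |z|^2 = 0.2094
Iter 2: z = 0.6401 + 0.1763i, |z|^2 = 0.4408
Iter 3: z = 0.8266 + 0.3187i, |z|^2 = 0.7848
Iter 4: z = 1.0297 + 0.6199i, |z|^2 = 1.4444
Iter 5: z = 1.1239 + 1.3695i, |z|^2 = 3.1388
Iter 6: z = -0.1645 + 3.1715i, |z|^2 = 10.0855
Escaped at iteration 6

Answer: no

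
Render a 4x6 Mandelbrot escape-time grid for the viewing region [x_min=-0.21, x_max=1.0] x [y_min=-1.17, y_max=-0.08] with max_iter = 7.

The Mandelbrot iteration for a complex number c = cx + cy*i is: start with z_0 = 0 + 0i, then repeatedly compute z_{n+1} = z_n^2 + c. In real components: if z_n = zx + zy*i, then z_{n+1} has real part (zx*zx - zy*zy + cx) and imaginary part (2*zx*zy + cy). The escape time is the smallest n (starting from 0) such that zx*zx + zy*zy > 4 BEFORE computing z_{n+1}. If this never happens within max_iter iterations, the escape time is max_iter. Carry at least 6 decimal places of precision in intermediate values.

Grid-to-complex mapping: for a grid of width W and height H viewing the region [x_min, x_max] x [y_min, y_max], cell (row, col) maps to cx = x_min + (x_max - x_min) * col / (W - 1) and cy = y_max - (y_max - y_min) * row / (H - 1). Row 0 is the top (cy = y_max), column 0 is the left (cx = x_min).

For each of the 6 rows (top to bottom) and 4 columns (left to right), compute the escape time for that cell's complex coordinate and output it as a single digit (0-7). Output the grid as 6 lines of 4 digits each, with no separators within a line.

(row=0, col=0): c = -0.2100 + -0.0800i → escape time 7
(row=0, col=1): c = 0.1933 + -0.0800i → escape time 7
(row=0, col=2): c = 0.5967 + -0.0800i → escape time 4
(row=0, col=3): c = 1.0000 + -0.0800i → escape time 2
(row=1, col=0): c = -0.2100 + -0.2980i → escape time 7
(row=1, col=1): c = 0.1933 + -0.2980i → escape time 7
(row=1, col=2): c = 0.5967 + -0.2980i → escape time 4
(row=1, col=3): c = 1.0000 + -0.2980i → escape time 2
(row=2, col=0): c = -0.2100 + -0.5160i → escape time 7
(row=2, col=1): c = 0.1933 + -0.5160i → escape time 7
(row=2, col=2): c = 0.5967 + -0.5160i → escape time 3
(row=2, col=3): c = 1.0000 + -0.5160i → escape time 2
(row=3, col=0): c = -0.2100 + -0.7340i → escape time 7
(row=3, col=1): c = 0.1933 + -0.7340i → escape time 6
(row=3, col=2): c = 0.5967 + -0.7340i → escape time 3
(row=3, col=3): c = 1.0000 + -0.7340i → escape time 2
(row=4, col=0): c = -0.2100 + -0.9520i → escape time 7
(row=4, col=1): c = 0.1933 + -0.9520i → escape time 4
(row=4, col=2): c = 0.5967 + -0.9520i → escape time 2
(row=4, col=3): c = 1.0000 + -0.9520i → escape time 2
(row=5, col=0): c = -0.2100 + -1.1700i → escape time 4
(row=5, col=1): c = 0.1933 + -1.1700i → escape time 3
(row=5, col=2): c = 0.5967 + -1.1700i → escape time 2
(row=5, col=3): c = 1.0000 + -1.1700i → escape time 2

Answer: 7742
7742
7732
7632
7422
4322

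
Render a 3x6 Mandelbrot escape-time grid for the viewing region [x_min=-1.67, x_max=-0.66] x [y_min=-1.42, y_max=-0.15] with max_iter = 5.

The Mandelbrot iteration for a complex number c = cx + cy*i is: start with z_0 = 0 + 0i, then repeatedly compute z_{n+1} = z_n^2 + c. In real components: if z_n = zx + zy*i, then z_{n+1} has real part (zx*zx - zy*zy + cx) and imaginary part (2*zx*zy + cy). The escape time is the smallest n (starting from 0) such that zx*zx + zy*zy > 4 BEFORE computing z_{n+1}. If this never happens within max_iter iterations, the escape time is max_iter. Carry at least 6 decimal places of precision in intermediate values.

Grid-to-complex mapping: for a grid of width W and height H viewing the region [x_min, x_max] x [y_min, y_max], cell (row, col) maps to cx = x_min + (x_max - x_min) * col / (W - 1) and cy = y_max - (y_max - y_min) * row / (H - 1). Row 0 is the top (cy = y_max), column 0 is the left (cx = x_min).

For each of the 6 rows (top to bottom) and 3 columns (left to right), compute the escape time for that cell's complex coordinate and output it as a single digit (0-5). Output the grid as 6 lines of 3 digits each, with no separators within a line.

(row=0, col=0): c = -1.6700 + -0.1500i → escape time 5
(row=0, col=1): c = -1.1650 + -0.1500i → escape time 5
(row=0, col=2): c = -0.6600 + -0.1500i → escape time 5
(row=1, col=0): c = -1.6700 + -0.4040i → escape time 3
(row=1, col=1): c = -1.1650 + -0.4040i → escape time 5
(row=1, col=2): c = -0.6600 + -0.4040i → escape time 5
(row=2, col=0): c = -1.6700 + -0.6580i → escape time 3
(row=2, col=1): c = -1.1650 + -0.6580i → escape time 3
(row=2, col=2): c = -0.6600 + -0.6580i → escape time 5
(row=3, col=0): c = -1.6700 + -0.9120i → escape time 2
(row=3, col=1): c = -1.1650 + -0.9120i → escape time 3
(row=3, col=2): c = -0.6600 + -0.9120i → escape time 4
(row=4, col=0): c = -1.6700 + -1.1660i → escape time 1
(row=4, col=1): c = -1.1650 + -1.1660i → escape time 3
(row=4, col=2): c = -0.6600 + -1.1660i → escape time 3
(row=5, col=0): c = -1.6700 + -1.4200i → escape time 1
(row=5, col=1): c = -1.1650 + -1.4200i → escape time 2
(row=5, col=2): c = -0.6600 + -1.4200i → escape time 2

Answer: 555
355
335
234
133
122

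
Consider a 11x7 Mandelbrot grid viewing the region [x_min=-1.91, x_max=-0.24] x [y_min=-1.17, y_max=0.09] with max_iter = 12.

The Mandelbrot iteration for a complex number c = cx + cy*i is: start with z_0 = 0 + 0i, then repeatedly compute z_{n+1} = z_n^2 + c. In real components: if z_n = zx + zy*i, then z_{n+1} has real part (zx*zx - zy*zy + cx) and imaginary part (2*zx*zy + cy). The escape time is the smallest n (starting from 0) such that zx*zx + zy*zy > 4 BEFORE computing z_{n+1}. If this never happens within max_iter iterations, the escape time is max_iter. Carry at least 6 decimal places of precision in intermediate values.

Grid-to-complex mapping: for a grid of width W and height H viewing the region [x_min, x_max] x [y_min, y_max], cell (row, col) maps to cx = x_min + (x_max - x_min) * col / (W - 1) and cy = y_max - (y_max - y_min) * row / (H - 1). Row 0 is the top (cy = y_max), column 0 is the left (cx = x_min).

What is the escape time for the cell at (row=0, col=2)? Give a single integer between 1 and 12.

z_0 = 0 + 0i, c = -1.5760 + 0.0900i
Iter 1: z = -1.5760 + 0.0900i, |z|^2 = 2.4919
Iter 2: z = 0.8997 + -0.1937i, |z|^2 = 0.8469
Iter 3: z = -0.8041 + -0.2585i, |z|^2 = 0.7134
Iter 4: z = -0.9963 + 0.5057i, |z|^2 = 1.2483
Iter 5: z = -0.8392 + -0.9176i, |z|^2 = 1.5464
Iter 6: z = -1.7138 + 1.6302i, |z|^2 = 5.5946
Escaped at iteration 6

Answer: 6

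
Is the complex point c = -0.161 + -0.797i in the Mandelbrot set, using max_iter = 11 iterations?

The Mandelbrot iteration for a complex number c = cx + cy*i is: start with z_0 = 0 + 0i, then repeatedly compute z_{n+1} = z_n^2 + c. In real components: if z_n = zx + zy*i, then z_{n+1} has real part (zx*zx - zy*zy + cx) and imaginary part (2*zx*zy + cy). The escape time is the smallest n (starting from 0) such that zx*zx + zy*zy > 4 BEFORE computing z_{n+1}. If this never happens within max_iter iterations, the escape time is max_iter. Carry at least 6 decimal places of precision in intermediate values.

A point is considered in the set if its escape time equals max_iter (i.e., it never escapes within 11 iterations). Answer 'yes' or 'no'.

z_0 = 0 + 0i, c = -0.1610 + -0.7970i
Iter 1: z = -0.1610 + -0.7970i, |z|^2 = 0.6611
Iter 2: z = -0.7703 + -0.5404i, |z|^2 = 0.8853
Iter 3: z = 0.1403 + 0.0355i, |z|^2 = 0.0210
Iter 4: z = -0.1426 + -0.7870i, |z|^2 = 0.6398
Iter 5: z = -0.7601 + -0.5726i, |z|^2 = 0.9056
Iter 6: z = 0.0889 + 0.0735i, |z|^2 = 0.0133
Iter 7: z = -0.1585 + -0.7839i, |z|^2 = 0.6397
Iter 8: z = -0.7504 + -0.5485i, |z|^2 = 0.8640
Iter 9: z = 0.1013 + 0.0262i, |z|^2 = 0.0109
Iter 10: z = -0.1514 + -0.7917i, |z|^2 = 0.6497
Did not escape in 11 iterations → in set

Answer: yes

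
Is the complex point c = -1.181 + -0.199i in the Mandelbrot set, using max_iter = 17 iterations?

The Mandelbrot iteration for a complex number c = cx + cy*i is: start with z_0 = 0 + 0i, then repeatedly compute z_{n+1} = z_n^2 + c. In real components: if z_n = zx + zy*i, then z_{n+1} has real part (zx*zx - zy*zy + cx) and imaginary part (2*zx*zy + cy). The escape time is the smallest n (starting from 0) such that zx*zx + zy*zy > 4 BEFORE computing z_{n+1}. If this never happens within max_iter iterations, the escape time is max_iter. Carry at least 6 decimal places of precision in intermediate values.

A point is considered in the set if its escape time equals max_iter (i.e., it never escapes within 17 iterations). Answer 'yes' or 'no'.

z_0 = 0 + 0i, c = -1.1810 + -0.1990i
Iter 1: z = -1.1810 + -0.1990i, |z|^2 = 1.4344
Iter 2: z = 0.1742 + 0.2710i, |z|^2 = 0.1038
Iter 3: z = -1.2241 + -0.1046i, |z|^2 = 1.5094
Iter 4: z = 0.3066 + 0.0571i, |z|^2 = 0.0972
Iter 5: z = -1.0903 + -0.1640i, |z|^2 = 1.2156
Iter 6: z = -0.0192 + 0.1586i, |z|^2 = 0.0255
Iter 7: z = -1.2058 + -0.2051i, |z|^2 = 1.4960
Iter 8: z = 0.2309 + 0.2956i, |z|^2 = 0.1407
Iter 9: z = -1.2151 + -0.0625i, |z|^2 = 1.4803
Iter 10: z = 0.2915 + -0.0471i, |z|^2 = 0.0872
Iter 11: z = -1.0983 + -0.2265i, |z|^2 = 1.2575
Iter 12: z = -0.0261 + 0.2984i, |z|^2 = 0.0897
Iter 13: z = -1.2694 + -0.2146i, |z|^2 = 1.6574
Iter 14: z = 0.3843 + 0.3458i, |z|^2 = 0.2672
Iter 15: z = -1.1529 + 0.0667i, |z|^2 = 1.3336
Iter 16: z = 0.1437 + -0.3529i, |z|^2 = 0.1452
Did not escape in 17 iterations → in set

Answer: yes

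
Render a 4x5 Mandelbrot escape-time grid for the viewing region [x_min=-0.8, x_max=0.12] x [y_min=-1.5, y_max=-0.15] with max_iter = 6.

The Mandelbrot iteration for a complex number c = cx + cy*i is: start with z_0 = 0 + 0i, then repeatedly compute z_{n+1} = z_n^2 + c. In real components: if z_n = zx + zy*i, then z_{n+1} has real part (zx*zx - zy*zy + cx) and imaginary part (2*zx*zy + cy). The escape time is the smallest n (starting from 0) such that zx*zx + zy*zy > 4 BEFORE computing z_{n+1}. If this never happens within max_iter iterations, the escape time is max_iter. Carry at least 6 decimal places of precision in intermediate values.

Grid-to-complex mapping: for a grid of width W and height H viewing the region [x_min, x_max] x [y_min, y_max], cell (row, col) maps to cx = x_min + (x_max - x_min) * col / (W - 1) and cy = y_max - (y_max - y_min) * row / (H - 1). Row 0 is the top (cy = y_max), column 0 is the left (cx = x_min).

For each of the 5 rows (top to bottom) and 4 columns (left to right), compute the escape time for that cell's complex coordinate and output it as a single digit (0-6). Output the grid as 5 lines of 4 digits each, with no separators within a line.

(row=0, col=0): c = -0.8000 + -0.1500i → escape time 6
(row=0, col=1): c = -0.4933 + -0.1500i → escape time 6
(row=0, col=2): c = -0.1867 + -0.1500i → escape time 6
(row=0, col=3): c = 0.1200 + -0.1500i → escape time 6
(row=1, col=0): c = -0.8000 + -0.4875i → escape time 6
(row=1, col=1): c = -0.4933 + -0.4875i → escape time 6
(row=1, col=2): c = -0.1867 + -0.4875i → escape time 6
(row=1, col=3): c = 0.1200 + -0.4875i → escape time 6
(row=2, col=0): c = -0.8000 + -0.8250i → escape time 4
(row=2, col=1): c = -0.4933 + -0.8250i → escape time 5
(row=2, col=2): c = -0.1867 + -0.8250i → escape time 6
(row=2, col=3): c = 0.1200 + -0.8250i → escape time 5
(row=3, col=0): c = -0.8000 + -1.1625i → escape time 3
(row=3, col=1): c = -0.4933 + -1.1625i → escape time 3
(row=3, col=2): c = -0.1867 + -1.1625i → escape time 4
(row=3, col=3): c = 0.1200 + -1.1625i → escape time 3
(row=4, col=0): c = -0.8000 + -1.5000i → escape time 2
(row=4, col=1): c = -0.4933 + -1.5000i → escape time 2
(row=4, col=2): c = -0.1867 + -1.5000i → escape time 2
(row=4, col=3): c = 0.1200 + -1.5000i → escape time 2

Answer: 6666
6666
4565
3343
2222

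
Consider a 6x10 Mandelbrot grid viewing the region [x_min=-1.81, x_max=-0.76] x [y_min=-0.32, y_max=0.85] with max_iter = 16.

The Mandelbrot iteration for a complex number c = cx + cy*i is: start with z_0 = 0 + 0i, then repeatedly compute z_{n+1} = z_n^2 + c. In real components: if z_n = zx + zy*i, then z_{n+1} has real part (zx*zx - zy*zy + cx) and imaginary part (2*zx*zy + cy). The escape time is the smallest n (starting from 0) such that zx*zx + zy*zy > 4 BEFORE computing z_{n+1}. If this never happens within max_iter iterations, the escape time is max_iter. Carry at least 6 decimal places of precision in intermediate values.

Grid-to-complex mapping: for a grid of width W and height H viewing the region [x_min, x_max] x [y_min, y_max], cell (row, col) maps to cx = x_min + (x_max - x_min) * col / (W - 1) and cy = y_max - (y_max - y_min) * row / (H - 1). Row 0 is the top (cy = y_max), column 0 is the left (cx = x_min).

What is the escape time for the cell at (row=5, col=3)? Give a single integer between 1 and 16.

Answer: 16

Derivation:
z_0 = 0 + 0i, c = -1.1800 + 0.2000i
Iter 1: z = -1.1800 + 0.2000i, |z|^2 = 1.4324
Iter 2: z = 0.1724 + -0.2720i, |z|^2 = 0.1037
Iter 3: z = -1.2243 + 0.1062i, |z|^2 = 1.5101
Iter 4: z = 0.3075 + -0.0601i, |z|^2 = 0.0982
Iter 5: z = -1.0890 + 0.1631i, |z|^2 = 1.2126
Iter 6: z = -0.0206 + -0.1551i, |z|^2 = 0.0245
Iter 7: z = -1.2036 + 0.2064i, |z|^2 = 1.4914
Iter 8: z = 0.2262 + -0.2968i, |z|^2 = 0.1393
Iter 9: z = -1.2170 + 0.0657i, |z|^2 = 1.4853
Iter 10: z = 0.2967 + 0.0400i, |z|^2 = 0.0896
Iter 11: z = -1.0936 + 0.2237i, |z|^2 = 1.2460
Iter 12: z = -0.0342 + -0.2894i, |z|^2 = 0.0849
Iter 13: z = -1.2626 + 0.2198i, |z|^2 = 1.6424
Iter 14: z = 0.3658 + -0.3549i, |z|^2 = 0.2598
Iter 15: z = -1.1722 + -0.0597i, |z|^2 = 1.3776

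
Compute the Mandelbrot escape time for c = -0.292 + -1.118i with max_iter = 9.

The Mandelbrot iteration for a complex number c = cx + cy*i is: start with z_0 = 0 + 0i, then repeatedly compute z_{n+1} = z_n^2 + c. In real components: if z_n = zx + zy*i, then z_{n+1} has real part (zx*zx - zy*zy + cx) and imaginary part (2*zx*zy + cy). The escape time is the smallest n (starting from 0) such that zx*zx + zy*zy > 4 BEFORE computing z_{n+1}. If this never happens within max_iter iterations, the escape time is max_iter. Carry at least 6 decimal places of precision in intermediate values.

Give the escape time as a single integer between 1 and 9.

z_0 = 0 + 0i, c = -0.2920 + -1.1180i
Iter 1: z = -0.2920 + -1.1180i, |z|^2 = 1.3352
Iter 2: z = -1.4567 + -0.4651i, |z|^2 = 2.3382
Iter 3: z = 1.6136 + 0.2370i, |z|^2 = 2.6597
Iter 4: z = 2.2554 + -0.3533i, |z|^2 = 5.2117
Escaped at iteration 4

Answer: 4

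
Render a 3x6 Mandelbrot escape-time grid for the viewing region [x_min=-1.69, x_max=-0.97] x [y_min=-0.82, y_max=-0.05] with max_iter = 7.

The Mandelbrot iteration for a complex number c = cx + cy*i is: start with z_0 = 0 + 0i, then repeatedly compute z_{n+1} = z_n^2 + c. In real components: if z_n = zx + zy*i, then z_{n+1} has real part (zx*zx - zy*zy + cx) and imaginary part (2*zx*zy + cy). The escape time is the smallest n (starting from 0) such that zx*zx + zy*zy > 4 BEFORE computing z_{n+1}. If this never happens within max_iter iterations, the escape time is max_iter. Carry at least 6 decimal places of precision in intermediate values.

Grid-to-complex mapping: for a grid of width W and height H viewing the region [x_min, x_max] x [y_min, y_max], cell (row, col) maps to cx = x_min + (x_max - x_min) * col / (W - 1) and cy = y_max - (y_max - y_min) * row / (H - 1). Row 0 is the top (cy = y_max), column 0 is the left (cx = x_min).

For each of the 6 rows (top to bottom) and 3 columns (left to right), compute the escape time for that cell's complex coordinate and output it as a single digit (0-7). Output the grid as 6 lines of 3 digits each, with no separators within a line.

(row=0, col=0): c = -1.6900 + -0.0500i → escape time 7
(row=0, col=1): c = -1.3300 + -0.0500i → escape time 7
(row=0, col=2): c = -0.9700 + -0.0500i → escape time 7
(row=1, col=0): c = -1.6900 + -0.2040i → escape time 4
(row=1, col=1): c = -1.3300 + -0.2040i → escape time 7
(row=1, col=2): c = -0.9700 + -0.2040i → escape time 7
(row=2, col=0): c = -1.6900 + -0.3580i → escape time 4
(row=2, col=1): c = -1.3300 + -0.3580i → escape time 6
(row=2, col=2): c = -0.9700 + -0.3580i → escape time 7
(row=3, col=0): c = -1.6900 + -0.5120i → escape time 3
(row=3, col=1): c = -1.3300 + -0.5120i → escape time 3
(row=3, col=2): c = -0.9700 + -0.5120i → escape time 5
(row=4, col=0): c = -1.6900 + -0.6660i → escape time 3
(row=4, col=1): c = -1.3300 + -0.6660i → escape time 3
(row=4, col=2): c = -0.9700 + -0.6660i → escape time 4
(row=5, col=0): c = -1.6900 + -0.8200i → escape time 2
(row=5, col=1): c = -1.3300 + -0.8200i → escape time 3
(row=5, col=2): c = -0.9700 + -0.8200i → escape time 3

Answer: 777
477
467
335
334
233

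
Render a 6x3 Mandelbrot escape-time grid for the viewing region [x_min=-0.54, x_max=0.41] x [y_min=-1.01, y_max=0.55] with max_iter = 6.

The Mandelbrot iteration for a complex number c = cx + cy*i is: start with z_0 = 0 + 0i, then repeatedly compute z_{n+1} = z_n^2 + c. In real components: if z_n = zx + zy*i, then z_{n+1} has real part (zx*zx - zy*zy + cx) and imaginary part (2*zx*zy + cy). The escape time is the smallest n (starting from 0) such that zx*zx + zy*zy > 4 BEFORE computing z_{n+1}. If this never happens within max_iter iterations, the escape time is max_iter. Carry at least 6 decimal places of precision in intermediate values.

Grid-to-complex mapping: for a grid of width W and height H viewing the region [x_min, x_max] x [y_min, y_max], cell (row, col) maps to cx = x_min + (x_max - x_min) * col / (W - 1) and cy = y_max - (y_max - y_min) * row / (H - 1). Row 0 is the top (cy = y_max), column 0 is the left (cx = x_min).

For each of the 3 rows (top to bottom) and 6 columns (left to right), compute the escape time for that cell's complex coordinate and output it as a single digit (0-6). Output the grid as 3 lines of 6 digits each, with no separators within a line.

(row=0, col=0): c = -0.5400 + 0.5500i → escape time 6
(row=0, col=1): c = -0.3500 + 0.5500i → escape time 6
(row=0, col=2): c = -0.1600 + 0.5500i → escape time 6
(row=0, col=3): c = 0.0300 + 0.5500i → escape time 6
(row=0, col=4): c = 0.2200 + 0.5500i → escape time 6
(row=0, col=5): c = 0.4100 + 0.5500i → escape time 6
(row=1, col=0): c = -0.5400 + -0.2300i → escape time 6
(row=1, col=1): c = -0.3500 + -0.2300i → escape time 6
(row=1, col=2): c = -0.1600 + -0.2300i → escape time 6
(row=1, col=3): c = 0.0300 + -0.2300i → escape time 6
(row=1, col=4): c = 0.2200 + -0.2300i → escape time 6
(row=1, col=5): c = 0.4100 + -0.2300i → escape time 6
(row=2, col=0): c = -0.5400 + -1.0100i → escape time 4
(row=2, col=1): c = -0.3500 + -1.0100i → escape time 5
(row=2, col=2): c = -0.1600 + -1.0100i → escape time 6
(row=2, col=3): c = 0.0300 + -1.0100i → escape time 5
(row=2, col=4): c = 0.2200 + -1.0100i → escape time 4
(row=2, col=5): c = 0.4100 + -1.0100i → escape time 3

Answer: 666666
666666
456543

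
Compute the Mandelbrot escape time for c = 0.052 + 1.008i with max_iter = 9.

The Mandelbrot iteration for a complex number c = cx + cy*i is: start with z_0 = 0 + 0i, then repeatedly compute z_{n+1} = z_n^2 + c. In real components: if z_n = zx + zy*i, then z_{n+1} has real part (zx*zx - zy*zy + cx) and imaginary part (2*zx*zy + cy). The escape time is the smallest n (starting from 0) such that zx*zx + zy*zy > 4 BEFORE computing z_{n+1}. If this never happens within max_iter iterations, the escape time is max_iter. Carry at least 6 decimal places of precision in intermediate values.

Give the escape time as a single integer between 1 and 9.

Answer: 5

Derivation:
z_0 = 0 + 0i, c = 0.0520 + 1.0080i
Iter 1: z = 0.0520 + 1.0080i, |z|^2 = 1.0188
Iter 2: z = -0.9614 + 1.1128i, |z|^2 = 2.1626
Iter 3: z = -0.2622 + -1.1317i, |z|^2 = 1.3494
Iter 4: z = -1.1599 + 1.6014i, |z|^2 = 3.9099
Iter 5: z = -1.1671 + -2.7070i, |z|^2 = 8.6900
Escaped at iteration 5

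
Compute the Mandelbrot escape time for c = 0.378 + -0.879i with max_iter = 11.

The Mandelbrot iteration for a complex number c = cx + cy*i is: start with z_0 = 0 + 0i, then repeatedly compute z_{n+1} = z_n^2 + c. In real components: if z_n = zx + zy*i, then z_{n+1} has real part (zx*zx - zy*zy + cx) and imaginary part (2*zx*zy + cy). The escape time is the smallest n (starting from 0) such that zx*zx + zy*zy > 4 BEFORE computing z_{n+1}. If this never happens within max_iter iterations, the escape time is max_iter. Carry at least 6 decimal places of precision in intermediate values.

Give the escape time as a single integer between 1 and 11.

Answer: 4

Derivation:
z_0 = 0 + 0i, c = 0.3780 + -0.8790i
Iter 1: z = 0.3780 + -0.8790i, |z|^2 = 0.9155
Iter 2: z = -0.2518 + -1.5435i, |z|^2 = 2.4458
Iter 3: z = -1.9411 + -0.1018i, |z|^2 = 3.7782
Iter 4: z = 4.1354 + -0.4837i, |z|^2 = 17.3359
Escaped at iteration 4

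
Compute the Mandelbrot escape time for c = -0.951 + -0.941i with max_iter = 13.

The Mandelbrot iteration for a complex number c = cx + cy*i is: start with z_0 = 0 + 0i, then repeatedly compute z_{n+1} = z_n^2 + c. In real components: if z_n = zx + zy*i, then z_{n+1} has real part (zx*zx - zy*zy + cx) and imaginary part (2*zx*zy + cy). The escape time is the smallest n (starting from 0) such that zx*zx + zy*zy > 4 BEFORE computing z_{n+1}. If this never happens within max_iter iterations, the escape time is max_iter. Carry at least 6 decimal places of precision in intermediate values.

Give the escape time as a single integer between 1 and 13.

z_0 = 0 + 0i, c = -0.9510 + -0.9410i
Iter 1: z = -0.9510 + -0.9410i, |z|^2 = 1.7899
Iter 2: z = -0.9321 + 0.8488i, |z|^2 = 1.5892
Iter 3: z = -0.8027 + -2.5233i, |z|^2 = 7.0111
Escaped at iteration 3

Answer: 3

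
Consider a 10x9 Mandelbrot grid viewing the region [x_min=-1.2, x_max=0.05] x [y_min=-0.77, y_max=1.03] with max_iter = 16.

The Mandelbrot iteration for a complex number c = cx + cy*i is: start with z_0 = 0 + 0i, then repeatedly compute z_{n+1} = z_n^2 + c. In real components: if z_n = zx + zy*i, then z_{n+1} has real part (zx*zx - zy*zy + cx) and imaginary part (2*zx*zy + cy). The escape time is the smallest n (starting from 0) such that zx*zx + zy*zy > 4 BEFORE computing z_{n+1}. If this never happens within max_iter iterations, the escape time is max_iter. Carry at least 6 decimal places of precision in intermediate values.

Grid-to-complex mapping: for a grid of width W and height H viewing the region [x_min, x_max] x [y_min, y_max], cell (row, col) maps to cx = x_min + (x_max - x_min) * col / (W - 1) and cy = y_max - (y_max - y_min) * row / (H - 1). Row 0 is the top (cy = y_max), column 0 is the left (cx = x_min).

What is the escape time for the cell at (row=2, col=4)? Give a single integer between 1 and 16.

Answer: 8

Derivation:
z_0 = 0 + 0i, c = -0.6444 + 0.5800i
Iter 1: z = -0.6444 + 0.5800i, |z|^2 = 0.7517
Iter 2: z = -0.5655 + -0.1676i, |z|^2 = 0.3479
Iter 3: z = -0.3527 + 0.7695i, |z|^2 = 0.7165
Iter 4: z = -1.1122 + 0.0372i, |z|^2 = 1.2384
Iter 5: z = 0.5912 + 0.4973i, |z|^2 = 0.5968
Iter 6: z = -0.5422 + 1.1679i, |z|^2 = 1.6581
Iter 7: z = -1.7145 + -0.6865i, |z|^2 = 3.4110
Iter 8: z = 1.8239 + 2.9341i, |z|^2 = 11.9356
Escaped at iteration 8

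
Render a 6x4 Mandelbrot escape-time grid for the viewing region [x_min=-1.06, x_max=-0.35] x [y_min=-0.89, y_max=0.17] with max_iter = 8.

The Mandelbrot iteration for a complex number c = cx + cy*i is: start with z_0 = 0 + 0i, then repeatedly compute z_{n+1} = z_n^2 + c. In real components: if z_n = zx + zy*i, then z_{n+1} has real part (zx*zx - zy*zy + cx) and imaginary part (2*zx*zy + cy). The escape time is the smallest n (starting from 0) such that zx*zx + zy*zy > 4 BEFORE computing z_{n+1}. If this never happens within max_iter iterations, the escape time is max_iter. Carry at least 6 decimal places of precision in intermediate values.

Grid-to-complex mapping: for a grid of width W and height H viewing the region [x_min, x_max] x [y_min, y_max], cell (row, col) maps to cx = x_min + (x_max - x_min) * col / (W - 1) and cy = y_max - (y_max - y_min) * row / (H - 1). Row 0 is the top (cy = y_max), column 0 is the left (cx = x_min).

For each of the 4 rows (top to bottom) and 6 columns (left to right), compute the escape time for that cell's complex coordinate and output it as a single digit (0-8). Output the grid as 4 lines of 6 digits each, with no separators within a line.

(row=0, col=0): c = -1.0600 + 0.1700i → escape time 8
(row=0, col=1): c = -0.9180 + 0.1700i → escape time 8
(row=0, col=2): c = -0.7760 + 0.1700i → escape time 8
(row=0, col=3): c = -0.6340 + 0.1700i → escape time 8
(row=0, col=4): c = -0.4920 + 0.1700i → escape time 8
(row=0, col=5): c = -0.3500 + 0.1700i → escape time 8
(row=1, col=0): c = -1.0600 + -0.1833i → escape time 8
(row=1, col=1): c = -0.9180 + -0.1833i → escape time 8
(row=1, col=2): c = -0.7760 + -0.1833i → escape time 8
(row=1, col=3): c = -0.6340 + -0.1833i → escape time 8
(row=1, col=4): c = -0.4920 + -0.1833i → escape time 8
(row=1, col=5): c = -0.3500 + -0.1833i → escape time 8
(row=2, col=0): c = -1.0600 + -0.5367i → escape time 5
(row=2, col=1): c = -0.9180 + -0.5367i → escape time 5
(row=2, col=2): c = -0.7760 + -0.5367i → escape time 6
(row=2, col=3): c = -0.6340 + -0.5367i → escape time 8
(row=2, col=4): c = -0.4920 + -0.5367i → escape time 8
(row=2, col=5): c = -0.3500 + -0.5367i → escape time 8
(row=3, col=0): c = -1.0600 + -0.8900i → escape time 3
(row=3, col=1): c = -0.9180 + -0.8900i → escape time 3
(row=3, col=2): c = -0.7760 + -0.8900i → escape time 4
(row=3, col=3): c = -0.6340 + -0.8900i → escape time 4
(row=3, col=4): c = -0.4920 + -0.8900i → escape time 4
(row=3, col=5): c = -0.3500 + -0.8900i → escape time 5

Answer: 888888
888888
556888
334445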